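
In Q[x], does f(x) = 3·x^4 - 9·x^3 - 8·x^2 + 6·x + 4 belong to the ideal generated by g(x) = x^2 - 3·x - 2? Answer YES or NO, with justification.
In Q[x] the ideal (g) consists of all multiples of g, so f ∈ (g) iff g | f, i.e. iff the remainder of f on division by g is 0. Divide f by g (g is monic, so eliminate the leading term of the running remainder at each step):
  leading term 3·x^4: subtract (3·x^2)·g(x) = 3·x^4 - 9·x^3 - 6·x^2, leaving -2·x^2 + 6·x + 4
  leading term -2·x^2: subtract (-2)·g(x) = -2·x^2 + 6·x + 4, leaving 0
The remainder is 0, so f(x) = g(x) · h(x) with h(x) = 3·x^2 - 2. Hence g | f, i.e. f ∈ (g).

Final answer: YES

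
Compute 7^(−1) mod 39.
Apply the extended Euclidean algorithm to (39, 7), tracking rows (r, s, t) with s·39 + t·7 = r. Each division r_prev = q·r_cur + r_new produces the new row as (previous row) − q·(current row):
  row A: (39, 1, 0)   [1·39 + 0·7 = 39]
  row B: (7, 0, 1)   [0·39 + 1·7 = 7]
  39 = 5·7 + 4   → row C = row A − 5·row B = (4, 1, −5)   [check: 1·39 − 5·7 = 4]
  7 = 1·4 + 3   → row D = row B − 1·row C = (3, −1, 6)   [check: −1·39 + 6·7 = 3]
  4 = 1·3 + 1   → row E = row C − 1·row D = (1, 2, −11)   [check: 2·39 − 11·7 = 1]
  3 = 3·1 + 0   → remainder 0, stop. gcd = 1 (last nonzero row E).
The gcd is 1, so 7 is invertible mod 39. The last nonzero row gives 2·39 − 11·7 = 1, so t = −11. So 7^(−1) ≡ −11 ≡ 28 (mod 39). Verify: 7 · 28 = 196 ≡ 1 (mod 39). ✓

Final answer: 7^(−1) ≡ 28 (mod 39)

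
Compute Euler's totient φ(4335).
φ is multiplicative, with φ(p^e) = p^e − p^(e−1). Factorise 4335 = 3 · 5 · 17^2. Then
  φ(4335) = (3 − 1) · (5 − 1) · (17^2 − 17^1) = 2 · 4 · 272 = 2176.

Final answer: φ(4335) = 2176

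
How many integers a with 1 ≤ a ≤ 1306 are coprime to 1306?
652

The number of a ∈ {1, ..., 1306} with gcd(a, 1306) = 1 is by definition Euler's totient φ(1306). φ is multiplicative, with φ(p^e) = p^e − p^(e−1). Factorise 1306 = 2 · 653. Then
  φ(1306) = (2 − 1) · (653 − 1) = 1 · 652 = 652.
So there are 652 such integers.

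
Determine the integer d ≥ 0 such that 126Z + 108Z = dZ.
In the PID Z, (a, b) is generated by gcd(a, b). Compute gcd(126, 108) with the extended Euclidean algorithm, tracking rows (r, s, t) with s·126 + t·108 = r:
  row A: (126, 1, 0)   [1·126 + 0·108 = 126]
  row B: (108, 0, 1)   [0·126 + 1·108 = 108]
  126 = 1·108 + 18   → row C = row A − 1·row B = (18, 1, −1)   [check: 1·126 − 1·108 = 18]
  108 = 6·18 + 0   → remainder 0, stop. gcd = 18 (last nonzero row C).
So gcd(126, 108) = 18, with Bézout identity 1·126 − 1·108 = 18. Containment (⊇): the Bézout identity exhibits 18 as an element of (126, 108), giving (18) ⊆ (126, 108). Containment (⊆): since 18 | 126 and 18 | 108 (126 = 18·7, 108 = 18·6), every Z-linear combination of 126 and 108 is divisible by 18, so (126, 108) ⊆ (18). Therefore (126, 108) = (18), d = 18.

Final answer: (126, 108) = (18); d = 18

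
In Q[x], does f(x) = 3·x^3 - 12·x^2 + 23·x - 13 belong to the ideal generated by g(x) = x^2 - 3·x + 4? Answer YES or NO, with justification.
NO

In Q[x] the ideal (g) consists of all multiples of g, so f ∈ (g) iff g | f, i.e. iff the remainder of f on division by g is 0. Divide f by g (g is monic, so eliminate the leading term of the running remainder at each step):
  leading term 3·x^3: subtract (3·x)·g(x) = 3·x^3 - 9·x^2 + 12·x, leaving -3·x^2 + 11·x - 13
  leading term -3·x^2: subtract (-3)·g(x) = -3·x^2 + 9·x - 12, leaving 2·x - 1
The remainder r(x) = 2·x - 1 ≠ 0 (and deg r < deg g), so g ∤ f, i.e. f ∉ (g).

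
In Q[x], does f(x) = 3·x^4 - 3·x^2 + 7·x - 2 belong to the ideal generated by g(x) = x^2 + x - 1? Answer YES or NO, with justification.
In Q[x] the ideal (g) consists of all multiples of g, so f ∈ (g) iff g | f, i.e. iff the remainder of f on division by g is 0. Divide f by g (g is monic, so eliminate the leading term of the running remainder at each step):
  leading term 3·x^4: subtract (3·x^2)·g(x) = 3·x^4 + 3·x^3 - 3·x^2, leaving -3·x^3 + 7·x - 2
  leading term -3·x^3: subtract (-3·x)·g(x) = -3·x^3 - 3·x^2 + 3·x, leaving 3·x^2 + 4·x - 2
  leading term 3·x^2: subtract (3)·g(x) = 3·x^2 + 3·x - 3, leaving x + 1
The remainder r(x) = x + 1 ≠ 0 (and deg r < deg g), so g ∤ f, i.e. f ∉ (g).

Final answer: NO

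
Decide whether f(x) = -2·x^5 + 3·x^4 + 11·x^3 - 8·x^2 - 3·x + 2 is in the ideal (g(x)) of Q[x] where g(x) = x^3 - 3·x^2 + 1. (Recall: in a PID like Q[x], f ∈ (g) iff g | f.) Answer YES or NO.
YES

In Q[x] the ideal (g) consists of all multiples of g, so f ∈ (g) iff g | f, i.e. iff the remainder of f on division by g is 0. Divide f by g (g is monic, so eliminate the leading term of the running remainder at each step):
  leading term -2·x^5: subtract (-2·x^2)·g(x) = -2·x^5 + 6·x^4 - 2·x^2, leaving -3·x^4 + 11·x^3 - 6·x^2 - 3·x + 2
  leading term -3·x^4: subtract (-3·x)·g(x) = -3·x^4 + 9·x^3 - 3·x, leaving 2·x^3 - 6·x^2 + 2
  leading term 2·x^3: subtract (2)·g(x) = 2·x^3 - 6·x^2 + 2, leaving 0
The remainder is 0, so f(x) = g(x) · h(x) with h(x) = -2·x^2 - 3·x + 2. Hence g | f, i.e. f ∈ (g).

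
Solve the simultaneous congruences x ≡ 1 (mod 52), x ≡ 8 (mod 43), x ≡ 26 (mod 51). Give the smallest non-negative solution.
The moduli 52, 43, 51 are pairwise coprime, so by the CRT there is a unique solution mod 52·43·51 = 114036.
Solve by successive substitution. Start with x ≡ 1 (mod 52).
  Combine with x ≡ 8 (mod 43): write x = 1 + 52·t and require 1 + 52·t ≡ 8 (mod 43), i.e. 52·t ≡ 8 − 1 ≡ 7 (mod 43). Since 52^(−1) ≡ 24 (mod 43) (52 ≡ 9 (mod 43)), t ≡ 24·7 ≡ 39 (mod 43). So x ≡ 1 + 52·39 = 2029 (mod 2236).
  Combine with x ≡ 26 (mod 51): write x = 2029 + 2236·t and require 2029 + 2236·t ≡ 26 (mod 51), i.e. 2236·t ≡ 26 − 2029 ≡ 37 (mod 51). Since 2236^(−1) ≡ 19 (mod 51) (2236 ≡ 43 (mod 51)), t ≡ 19·37 ≡ 40 (mod 51). So x ≡ 2029 + 2236·40 = 91469 (mod 114036).
Unique solution in [0, 114036): x = 91469.

Final answer: x ≡ 91469 (mod 114036); the representative in [0, 114036) is 91469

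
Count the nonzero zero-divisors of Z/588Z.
In Z/588Z each nonzero element is either a unit (gcd with 588 is 1) or a zero-divisor (gcd > 1). The number of units is φ(588): factorise 588 = 2^2 · 3 · 7^2, so φ(588) = (2^2 − 2^1) · (3 − 1) · (7^2 − 7^1) = 2 · 2 · 42 = 168. The nonzero elements number 588 − 1 = 587. Hence the nonzero zero-divisors number 587 − 168 = 419.

Final answer: Z/588Z has 419 nonzero zero-divisors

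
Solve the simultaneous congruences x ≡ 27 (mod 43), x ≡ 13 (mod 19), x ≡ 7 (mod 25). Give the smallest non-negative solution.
x ≡ 9057 (mod 20425); the representative in [0, 20425) is 9057

The moduli 43, 19, 25 are pairwise coprime, so by the CRT there is a unique solution mod 43·19·25 = 20425.
Solve by successive substitution. Start with x ≡ 27 (mod 43).
  Combine with x ≡ 13 (mod 19): write x = 27 + 43·t and require 27 + 43·t ≡ 13 (mod 19), i.e. 43·t ≡ 13 − 27 ≡ 5 (mod 19). Since 43^(−1) ≡ 4 (mod 19) (43 ≡ 5 (mod 19)), t ≡ 4·5 ≡ 1 (mod 19). So x ≡ 27 + 43·1 = 70 (mod 817).
  Combine with x ≡ 7 (mod 25): write x = 70 + 817·t and require 70 + 817·t ≡ 7 (mod 25), i.e. 817·t ≡ 7 − 70 ≡ 12 (mod 25). Since 817^(−1) ≡ 3 (mod 25) (817 ≡ 17 (mod 25)), t ≡ 3·12 ≡ 11 (mod 25). So x ≡ 70 + 817·11 = 9057 (mod 20425).
Unique solution in [0, 20425): x = 9057.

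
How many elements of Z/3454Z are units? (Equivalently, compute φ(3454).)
Z/3454Z has φ(3454) = 1560 units

An element a ∈ Z/3454Z is a unit iff gcd(a, 3454) = 1, so the number of units is φ(3454). φ is multiplicative, with φ(p^e) = p^e − p^(e−1). Factorise 3454 = 2 · 11 · 157. Then
  φ(3454) = (2 − 1) · (11 − 1) · (157 − 1) = 1 · 10 · 156 = 1560.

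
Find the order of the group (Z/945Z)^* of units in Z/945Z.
(Z/945Z)^* consists of the classes a with gcd(a, 945) = 1, so its order is φ(945). φ is multiplicative, with φ(p^e) = p^e − p^(e−1). Factorise 945 = 3^3 · 5 · 7. Then
  φ(945) = (3^3 − 3^2) · (5 − 1) · (7 − 1) = 18 · 4 · 6 = 432.
Thus |(Z/945Z)^*| = 432.

Final answer: |(Z/945Z)^*| = 432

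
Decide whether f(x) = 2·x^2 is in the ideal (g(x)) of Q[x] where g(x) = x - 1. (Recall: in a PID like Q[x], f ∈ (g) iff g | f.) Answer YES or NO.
In Q[x] the ideal (g) consists of all multiples of g, so f ∈ (g) iff g | f, i.e. iff the remainder of f on division by g is 0. Divide f by g (g is monic, so eliminate the leading term of the running remainder at each step):
  leading term 2·x^2: subtract (2·x)·g(x) = 2·x^2 - 2·x, leaving 2·x
  leading term 2·x: subtract (2)·g(x) = 2·x - 2, leaving 2
The remainder r(x) = 2 ≠ 0 (and deg r < deg g), so g ∤ f, i.e. f ∉ (g).

Final answer: NO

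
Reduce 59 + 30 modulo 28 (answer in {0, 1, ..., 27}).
Reduce the summands first: 59 ≡ 3, 30 ≡ 2 (mod 28), so 59 + 30 ≡ 3 + 2 (mod 28). 3 + 2 = 5; 5 = 0·28 + 5, so (59 + 30) mod 28 = 5.

Final answer: 5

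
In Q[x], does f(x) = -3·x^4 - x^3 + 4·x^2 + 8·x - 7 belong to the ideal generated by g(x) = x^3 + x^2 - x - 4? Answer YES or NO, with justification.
In Q[x] the ideal (g) consists of all multiples of g, so f ∈ (g) iff g | f, i.e. iff the remainder of f on division by g is 0. Divide f by g (g is monic, so eliminate the leading term of the running remainder at each step):
  leading term -3·x^4: subtract (-3·x)·g(x) = -3·x^4 - 3·x^3 + 3·x^2 + 12·x, leaving 2·x^3 + x^2 - 4·x - 7
  leading term 2·x^3: subtract (2)·g(x) = 2·x^3 + 2·x^2 - 2·x - 8, leaving -x^2 - 2·x + 1
The remainder r(x) = -x^2 - 2·x + 1 ≠ 0 (and deg r < deg g), so g ∤ f, i.e. f ∉ (g).

Final answer: NO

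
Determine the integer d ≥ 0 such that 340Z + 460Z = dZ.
(340, 460) = (20); d = 20

In the PID Z, (a, b) is generated by gcd(a, b). Compute gcd(460, 340) with the extended Euclidean algorithm, tracking rows (r, s, t) with s·460 + t·340 = r:
  row A: (460, 1, 0)   [1·460 + 0·340 = 460]
  row B: (340, 0, 1)   [0·460 + 1·340 = 340]
  460 = 1·340 + 120   → row C = row A − 1·row B = (120, 1, −1)   [check: 1·460 − 1·340 = 120]
  340 = 2·120 + 100   → row D = row B − 2·row C = (100, −2, 3)   [check: −2·460 + 3·340 = 100]
  120 = 1·100 + 20   → row E = row C − 1·row D = (20, 3, −4)   [check: 3·460 − 4·340 = 20]
  100 = 5·20 + 0   → remainder 0, stop. gcd = 20 (last nonzero row E).
So gcd(340, 460) = 20, with Bézout identity 3·460 − 4·340 = 20. Containment (⊇): the Bézout identity exhibits 20 as an element of (340, 460), giving (20) ⊆ (340, 460). Containment (⊆): since 20 | 340 and 20 | 460 (340 = 20·17, 460 = 20·23), every Z-linear combination of 340 and 460 is divisible by 20, so (340, 460) ⊆ (20). Therefore (340, 460) = (20), d = 20.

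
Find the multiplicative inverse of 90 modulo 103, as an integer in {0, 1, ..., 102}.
90^(−1) ≡ 95 (mod 103)

Apply the extended Euclidean algorithm to (103, 90), tracking rows (r, s, t) with s·103 + t·90 = r. Each division r_prev = q·r_cur + r_new produces the new row as (previous row) − q·(current row):
  row A: (103, 1, 0)   [1·103 + 0·90 = 103]
  row B: (90, 0, 1)   [0·103 + 1·90 = 90]
  103 = 1·90 + 13   → row C = row A − 1·row B = (13, 1, −1)   [check: 1·103 − 1·90 = 13]
  90 = 6·13 + 12   → row D = row B − 6·row C = (12, −6, 7)   [check: −6·103 + 7·90 = 12]
  13 = 1·12 + 1   → row E = row C − 1·row D = (1, 7, −8)   [check: 7·103 − 8·90 = 1]
  12 = 12·1 + 0   → remainder 0, stop. gcd = 1 (last nonzero row E).
The gcd is 1, so 90 is invertible mod 103. The last nonzero row gives 7·103 − 8·90 = 1, so t = −8. So 90^(−1) ≡ −8 ≡ 95 (mod 103). Verify: 90 · 95 = 8550 ≡ 1 (mod 103). ✓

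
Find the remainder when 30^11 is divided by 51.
21

Use repeated squaring. Binary(11) = 1011. Walk through the bits of the exponent 11 left-to-right: at each bit after the leading one, square the running value, then multiply by 30 if the bit is 1 (always reducing mod 51):
  bit 1 = 1 (leading): start with 30.
  bit 2 = 0: square 30^2 = 900 ≡ 33 (mod 51).
  bit 3 = 1: square 33^2 = 1089 ≡ 18; bit is 1, so multiply 18·30 = 540 ≡ 30 (mod 51).
  bit 4 = 1: square 30^2 = 900 ≡ 33; bit is 1, so multiply 33·30 = 990 ≡ 21 (mod 51).
Final value: 30^11 ≡ 21 (mod 51).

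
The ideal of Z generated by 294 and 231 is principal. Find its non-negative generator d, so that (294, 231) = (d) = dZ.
(294, 231) = (21); d = 21

In the PID Z, (a, b) is generated by gcd(a, b). Compute gcd(294, 231) with the extended Euclidean algorithm, tracking rows (r, s, t) with s·294 + t·231 = r:
  row A: (294, 1, 0)   [1·294 + 0·231 = 294]
  row B: (231, 0, 1)   [0·294 + 1·231 = 231]
  294 = 1·231 + 63   → row C = row A − 1·row B = (63, 1, −1)   [check: 1·294 − 1·231 = 63]
  231 = 3·63 + 42   → row D = row B − 3·row C = (42, −3, 4)   [check: −3·294 + 4·231 = 42]
  63 = 1·42 + 21   → row E = row C − 1·row D = (21, 4, −5)   [check: 4·294 − 5·231 = 21]
  42 = 2·21 + 0   → remainder 0, stop. gcd = 21 (last nonzero row E).
So gcd(294, 231) = 21, with Bézout identity 4·294 − 5·231 = 21. Containment (⊇): the Bézout identity exhibits 21 as an element of (294, 231), giving (21) ⊆ (294, 231). Containment (⊆): since 21 | 294 and 21 | 231 (294 = 21·14, 231 = 21·11), every Z-linear combination of 294 and 231 is divisible by 21, so (294, 231) ⊆ (21). Therefore (294, 231) = (21), d = 21.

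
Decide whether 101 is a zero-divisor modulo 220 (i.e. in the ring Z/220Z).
NO

gcd(101, 220) = 1, so 101 is a unit in Z/220Z (it has a multiplicative inverse). A unit cannot be a zero-divisor: if 101·b ≡ 0 then multiplying both sides by 101^(−1) gives b ≡ 0. So 101 is not a zero-divisor.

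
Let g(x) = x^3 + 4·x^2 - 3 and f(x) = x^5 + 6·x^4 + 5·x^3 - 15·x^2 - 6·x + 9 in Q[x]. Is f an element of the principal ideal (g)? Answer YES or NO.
In Q[x] the ideal (g) consists of all multiples of g, so f ∈ (g) iff g | f, i.e. iff the remainder of f on division by g is 0. Divide f by g (g is monic, so eliminate the leading term of the running remainder at each step):
  leading term x^5: subtract (x^2)·g(x) = x^5 + 4·x^4 - 3·x^2, leaving 2·x^4 + 5·x^3 - 12·x^2 - 6·x + 9
  leading term 2·x^4: subtract (2·x)·g(x) = 2·x^4 + 8·x^3 - 6·x, leaving -3·x^3 - 12·x^2 + 9
  leading term -3·x^3: subtract (-3)·g(x) = -3·x^3 - 12·x^2 + 9, leaving 0
The remainder is 0, so f(x) = g(x) · h(x) with h(x) = x^2 + 2·x - 3. Hence g | f, i.e. f ∈ (g).

Final answer: YES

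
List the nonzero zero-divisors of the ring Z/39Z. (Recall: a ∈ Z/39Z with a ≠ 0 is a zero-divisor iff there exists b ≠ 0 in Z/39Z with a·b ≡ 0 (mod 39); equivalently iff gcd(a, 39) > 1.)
nonzero zero-divisors of Z/39Z = {3, 6, 9, 12, 13, 15, 18, 21, 24, 26, 27, 30, 33, 36}

An element a ∈ Z/39Z (with a ≠ 0) is a zero-divisor iff gcd(a, 39) > 1 (because a is a unit precisely when gcd(a, n) = 1, and in Z/nZ every nonzero, non-unit element is a zero-divisor). Scan a = 1, ..., 38 and keep those with gcd(a, 39) > 1:
  gcd(3, 39) = 3, gcd(6, 39) = 3, gcd(9, 39) = 3, gcd(12, 39) = 3, gcd(13, 39) = 13, gcd(15, 39) = 3, gcd(18, 39) = 3, gcd(21, 39) = 3, gcd(24, 39) = 3, gcd(26, 39) = 13, gcd(27, 39) = 3, gcd(30, 39) = 3, gcd(33, 39) = 3, gcd(36, 39) = 3.
All other a ∈ {1, ..., 38} have gcd(a, 39) = 1 and are units. So the nonzero zero-divisors are exactly the 14 values of a appearing in this scan.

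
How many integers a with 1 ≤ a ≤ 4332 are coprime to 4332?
The number of a ∈ {1, ..., 4332} with gcd(a, 4332) = 1 is by definition Euler's totient φ(4332). φ is multiplicative, with φ(p^e) = p^e − p^(e−1). Factorise 4332 = 2^2 · 3 · 19^2. Then
  φ(4332) = (2^2 − 2^1) · (3 − 1) · (19^2 − 19^1) = 2 · 2 · 342 = 1368.
So there are 1368 such integers.

Final answer: 1368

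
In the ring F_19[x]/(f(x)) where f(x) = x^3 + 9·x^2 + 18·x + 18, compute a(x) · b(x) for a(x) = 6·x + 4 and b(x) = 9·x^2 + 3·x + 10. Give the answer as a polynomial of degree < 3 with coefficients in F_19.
a · b ≡ 5·x^2 + 12·x + 18 (mod f(x))

Multiply as integer polynomials: a · b = 54·x^3 + 54·x^2 + 72·x + 40. Reducing coefficients mod 19: a · b ≡ 16·x^3 + 16·x^2 + 15·x + 2. Now divide by f(x) = x^3 + 9·x^2 + 18·x + 18 in F_19[x], eliminating the leading term at each step:
  leading term 16·x^3: subtract (16)·f(x) = 16·x^3 + 11·x^2 + 3·x + 3, leaving 5·x^2 + 12·x + 18 (coefficients mod 19)
The degree is now < 3, so this is the remainder. Hence a · b ≡ 5·x^2 + 12·x + 18 in F_19[x]/(f).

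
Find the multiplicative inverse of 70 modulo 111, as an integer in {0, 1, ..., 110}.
Apply the extended Euclidean algorithm to (111, 70), tracking rows (r, s, t) with s·111 + t·70 = r. Each division r_prev = q·r_cur + r_new produces the new row as (previous row) − q·(current row):
  row A: (111, 1, 0)   [1·111 + 0·70 = 111]
  row B: (70, 0, 1)   [0·111 + 1·70 = 70]
  111 = 1·70 + 41   → row C = row A − 1·row B = (41, 1, −1)   [check: 1·111 − 1·70 = 41]
  70 = 1·41 + 29   → row D = row B − 1·row C = (29, −1, 2)   [check: −1·111 + 2·70 = 29]
  41 = 1·29 + 12   → row E = row C − 1·row D = (12, 2, −3)   [check: 2·111 − 3·70 = 12]
  29 = 2·12 + 5   → row F = row D − 2·row E = (5, −5, 8)   [check: −5·111 + 8·70 = 5]
  12 = 2·5 + 2   → row G = row E − 2·row F = (2, 12, −19)   [check: 12·111 − 19·70 = 2]
  5 = 2·2 + 1   → row H = row F − 2·row G = (1, −29, 46)   [check: −29·111 + 46·70 = 1]
  2 = 2·1 + 0   → remainder 0, stop. gcd = 1 (last nonzero row H).
The gcd is 1, so 70 is invertible mod 111. The last nonzero row gives −29·111 + 46·70 = 1, so t = 46. So 70^(−1) ≡ 46 (mod 111). Verify: 70 · 46 = 3220 ≡ 1 (mod 111). ✓

Final answer: 70^(−1) ≡ 46 (mod 111)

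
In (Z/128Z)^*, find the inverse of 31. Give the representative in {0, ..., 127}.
31^(−1) ≡ 95 (mod 128)

Apply the extended Euclidean algorithm to (128, 31), tracking rows (r, s, t) with s·128 + t·31 = r. Each division r_prev = q·r_cur + r_new produces the new row as (previous row) − q·(current row):
  row A: (128, 1, 0)   [1·128 + 0·31 = 128]
  row B: (31, 0, 1)   [0·128 + 1·31 = 31]
  128 = 4·31 + 4   → row C = row A − 4·row B = (4, 1, −4)   [check: 1·128 − 4·31 = 4]
  31 = 7·4 + 3   → row D = row B − 7·row C = (3, −7, 29)   [check: −7·128 + 29·31 = 3]
  4 = 1·3 + 1   → row E = row C − 1·row D = (1, 8, −33)   [check: 8·128 − 33·31 = 1]
  3 = 3·1 + 0   → remainder 0, stop. gcd = 1 (last nonzero row E).
The gcd is 1, so 31 is invertible mod 128. The last nonzero row gives 8·128 − 33·31 = 1, so t = −33. So 31^(−1) ≡ −33 ≡ 95 (mod 128). Verify: 31 · 95 = 2945 ≡ 1 (mod 128). ✓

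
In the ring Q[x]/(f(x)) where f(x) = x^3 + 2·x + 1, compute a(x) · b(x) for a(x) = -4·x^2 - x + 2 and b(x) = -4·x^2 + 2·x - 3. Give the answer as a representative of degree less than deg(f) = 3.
First multiply in Q[x] without reducing: a · b = 16·x^4 - 4·x^3 + 2·x^2 + 7·x - 6. Now divide by f(x) = x^3 + 2·x + 1, eliminating the leading term at each step:
  leading term 16·x^4: subtract (16·x)·f(x) = 16·x^4 + 32·x^2 + 16·x, leaving -4·x^3 - 30·x^2 - 9·x - 6
  leading term -4·x^3: subtract (-4)·f(x) = -4·x^3 - 8·x - 4, leaving -30·x^2 - x - 2
The degree is now < 3, so this is the remainder. Hence a · b ≡ -30·x^2 - x - 2 in Q[x]/(f).

Final answer: a · b ≡ -30·x^2 - x - 2 (mod f(x))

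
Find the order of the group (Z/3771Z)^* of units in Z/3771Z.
|(Z/3771Z)^*| = 2508

(Z/3771Z)^* consists of the classes a with gcd(a, 3771) = 1, so its order is φ(3771). φ is multiplicative, with φ(p^e) = p^e − p^(e−1). Factorise 3771 = 3^2 · 419. Then
  φ(3771) = (3^2 − 3^1) · (419 − 1) = 6 · 418 = 2508.
Thus |(Z/3771Z)^*| = 2508.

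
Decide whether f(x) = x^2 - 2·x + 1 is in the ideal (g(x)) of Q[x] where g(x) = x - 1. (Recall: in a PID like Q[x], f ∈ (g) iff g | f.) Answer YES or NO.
In Q[x] the ideal (g) consists of all multiples of g, so f ∈ (g) iff g | f, i.e. iff the remainder of f on division by g is 0. Divide f by g (g is monic, so eliminate the leading term of the running remainder at each step):
  leading term x^2: subtract (x)·g(x) = x^2 - x, leaving 1 - x
  leading term -x: subtract (-1)·g(x) = 1 - x, leaving 0
The remainder is 0, so f(x) = g(x) · h(x) with h(x) = x - 1. Hence g | f, i.e. f ∈ (g).

Final answer: YES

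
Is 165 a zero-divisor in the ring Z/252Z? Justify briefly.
YES

gcd(165, 252) = 3 > 1, so 165 is not a unit in Z/252Z. In Z/nZ every nonzero non-unit is a zero-divisor: explicitly, take b = 252/gcd = 84 ≠ 0 (mod 252); then 165·84 = 13860 = 55·252, i.e. 165·84 ≡ 0 (mod 252). So 165 is a zero-divisor.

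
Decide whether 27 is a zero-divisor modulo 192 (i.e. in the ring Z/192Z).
gcd(27, 192) = 3 > 1, so 27 is not a unit in Z/192Z. In Z/nZ every nonzero non-unit is a zero-divisor: explicitly, take b = 192/gcd = 64 ≠ 0 (mod 192); then 27·64 = 1728 = 9·192, i.e. 27·64 ≡ 0 (mod 192). So 27 is a zero-divisor.

Final answer: YES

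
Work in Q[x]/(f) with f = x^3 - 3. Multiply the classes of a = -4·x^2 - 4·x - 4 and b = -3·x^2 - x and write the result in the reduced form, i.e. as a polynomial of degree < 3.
First multiply in Q[x] without reducing: a · b = 12·x^4 + 16·x^3 + 16·x^2 + 4·x. Now divide by f(x) = x^3 - 3, eliminating the leading term at each step:
  leading term 12·x^4: subtract (12·x)·f(x) = 12·x^4 - 36·x, leaving 16·x^3 + 16·x^2 + 40·x
  leading term 16·x^3: subtract (16)·f(x) = 16·x^3 - 48, leaving 16·x^2 + 40·x + 48
The degree is now < 3, so this is the remainder. Hence a · b ≡ 16·x^2 + 40·x + 48 in Q[x]/(f).

Final answer: a · b ≡ 16·x^2 + 40·x + 48 (mod f(x))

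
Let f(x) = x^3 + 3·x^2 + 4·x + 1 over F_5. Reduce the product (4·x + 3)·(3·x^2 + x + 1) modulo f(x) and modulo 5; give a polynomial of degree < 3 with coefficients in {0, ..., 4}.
a · b ≡ 2·x^2 + 4·x + 1 (mod f(x))

Multiply as integer polynomials: a · b = 12·x^3 + 13·x^2 + 7·x + 3. Reducing coefficients mod 5: a · b ≡ 2·x^3 + 3·x^2 + 2·x + 3. Now divide by f(x) = x^3 + 3·x^2 + 4·x + 1 in F_5[x], eliminating the leading term at each step:
  leading term 2·x^3: subtract (2)·f(x) = 2·x^3 + x^2 + 3·x + 2, leaving 2·x^2 + 4·x + 1 (coefficients mod 5)
The degree is now < 3, so this is the remainder. Hence a · b ≡ 2·x^2 + 4·x + 1 in F_5[x]/(f).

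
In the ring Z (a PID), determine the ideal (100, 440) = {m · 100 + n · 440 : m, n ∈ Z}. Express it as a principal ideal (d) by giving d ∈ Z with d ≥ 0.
In the PID Z, (a, b) is generated by gcd(a, b). Compute gcd(440, 100) with the extended Euclidean algorithm, tracking rows (r, s, t) with s·440 + t·100 = r:
  row A: (440, 1, 0)   [1·440 + 0·100 = 440]
  row B: (100, 0, 1)   [0·440 + 1·100 = 100]
  440 = 4·100 + 40   → row C = row A − 4·row B = (40, 1, −4)   [check: 1·440 − 4·100 = 40]
  100 = 2·40 + 20   → row D = row B − 2·row C = (20, −2, 9)   [check: −2·440 + 9·100 = 20]
  40 = 2·20 + 0   → remainder 0, stop. gcd = 20 (last nonzero row D).
So gcd(100, 440) = 20, with Bézout identity −2·440 + 9·100 = 20. Containment (⊇): the Bézout identity exhibits 20 as an element of (100, 440), giving (20) ⊆ (100, 440). Containment (⊆): since 20 | 100 and 20 | 440 (100 = 20·5, 440 = 20·22), every Z-linear combination of 100 and 440 is divisible by 20, so (100, 440) ⊆ (20). Therefore (100, 440) = (20), d = 20.

Final answer: (100, 440) = (20); d = 20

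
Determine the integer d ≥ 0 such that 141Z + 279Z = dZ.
(141, 279) = (3); d = 3

In the PID Z, (a, b) is generated by gcd(a, b). Compute gcd(279, 141) with the extended Euclidean algorithm, tracking rows (r, s, t) with s·279 + t·141 = r:
  row A: (279, 1, 0)   [1·279 + 0·141 = 279]
  row B: (141, 0, 1)   [0·279 + 1·141 = 141]
  279 = 1·141 + 138   → row C = row A − 1·row B = (138, 1, −1)   [check: 1·279 − 1·141 = 138]
  141 = 1·138 + 3   → row D = row B − 1·row C = (3, −1, 2)   [check: −1·279 + 2·141 = 3]
  138 = 46·3 + 0   → remainder 0, stop. gcd = 3 (last nonzero row D).
So gcd(141, 279) = 3, with Bézout identity −1·279 + 2·141 = 3. Containment (⊇): the Bézout identity exhibits 3 as an element of (141, 279), giving (3) ⊆ (141, 279). Containment (⊆): since 3 | 141 and 3 | 279 (141 = 3·47, 279 = 3·93), every Z-linear combination of 141 and 279 is divisible by 3, so (141, 279) ⊆ (3). Therefore (141, 279) = (3), d = 3.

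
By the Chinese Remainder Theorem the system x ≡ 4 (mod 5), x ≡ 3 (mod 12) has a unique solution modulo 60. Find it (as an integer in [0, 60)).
The moduli 5, 12 are pairwise coprime, so by the CRT there is a unique solution mod 5·12 = 60.
Solve by successive substitution. Start with x ≡ 4 (mod 5).
  Combine with x ≡ 3 (mod 12): write x = 4 + 5·t and require 4 + 5·t ≡ 3 (mod 12), i.e. 5·t ≡ 3 − 4 ≡ 11 (mod 12). Since 5^(−1) ≡ 5 (mod 12), t ≡ 5·11 ≡ 7 (mod 12). So x ≡ 4 + 5·7 = 39 (mod 60).
Unique solution in [0, 60): x = 39.

Final answer: x ≡ 39 (mod 60); the representative in [0, 60) is 39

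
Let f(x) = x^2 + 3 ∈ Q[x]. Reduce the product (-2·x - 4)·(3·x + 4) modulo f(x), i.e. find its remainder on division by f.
a · b ≡ 2 - 20·x (mod f(x))

First multiply in Q[x] without reducing: a · b = -6·x^2 - 20·x - 16. Now divide by f(x) = x^2 + 3, eliminating the leading term at each step:
  leading term -6·x^2: subtract (-6)·f(x) = -6·x^2 - 18, leaving 2 - 20·x
The degree is now < 2, so this is the remainder. Hence a · b ≡ 2 - 20·x in Q[x]/(f).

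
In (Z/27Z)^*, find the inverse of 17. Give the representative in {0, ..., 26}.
17^(−1) ≡ 8 (mod 27)

Apply the extended Euclidean algorithm to (27, 17), tracking rows (r, s, t) with s·27 + t·17 = r. Each division r_prev = q·r_cur + r_new produces the new row as (previous row) − q·(current row):
  row A: (27, 1, 0)   [1·27 + 0·17 = 27]
  row B: (17, 0, 1)   [0·27 + 1·17 = 17]
  27 = 1·17 + 10   → row C = row A − 1·row B = (10, 1, −1)   [check: 1·27 − 1·17 = 10]
  17 = 1·10 + 7   → row D = row B − 1·row C = (7, −1, 2)   [check: −1·27 + 2·17 = 7]
  10 = 1·7 + 3   → row E = row C − 1·row D = (3, 2, −3)   [check: 2·27 − 3·17 = 3]
  7 = 2·3 + 1   → row F = row D − 2·row E = (1, −5, 8)   [check: −5·27 + 8·17 = 1]
  3 = 3·1 + 0   → remainder 0, stop. gcd = 1 (last nonzero row F).
The gcd is 1, so 17 is invertible mod 27. The last nonzero row gives −5·27 + 8·17 = 1, so t = 8. So 17^(−1) ≡ 8 (mod 27). Verify: 17 · 8 = 136 ≡ 1 (mod 27). ✓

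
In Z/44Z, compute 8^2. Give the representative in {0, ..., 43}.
20

Use repeated squaring. Binary(2) = 10. Walk through the bits of the exponent 2 left-to-right: at each bit after the leading one, square the running value, then multiply by 8 if the bit is 1 (always reducing mod 44):
  bit 1 = 1 (leading): start with 8.
  bit 2 = 0: square 8^2 = 64 ≡ 20 (mod 44).
Final value: 8^2 ≡ 20 (mod 44).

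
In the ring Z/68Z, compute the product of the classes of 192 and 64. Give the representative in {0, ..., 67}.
Reduce the factors first: 192 ≡ 56 (mod 68), so 192 · 64 ≡ 56 · 64 (mod 68). 56 · 64 = 3584. Dividing by 68: 3584 = 52·68 + 48. So (192 · 64) mod 68 = 48.

Final answer: 48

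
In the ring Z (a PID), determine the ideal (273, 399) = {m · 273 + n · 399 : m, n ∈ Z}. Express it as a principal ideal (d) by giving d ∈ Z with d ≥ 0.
(273, 399) = (21); d = 21

In the PID Z, (a, b) is generated by gcd(a, b). Compute gcd(399, 273) with the extended Euclidean algorithm, tracking rows (r, s, t) with s·399 + t·273 = r:
  row A: (399, 1, 0)   [1·399 + 0·273 = 399]
  row B: (273, 0, 1)   [0·399 + 1·273 = 273]
  399 = 1·273 + 126   → row C = row A − 1·row B = (126, 1, −1)   [check: 1·399 − 1·273 = 126]
  273 = 2·126 + 21   → row D = row B − 2·row C = (21, −2, 3)   [check: −2·399 + 3·273 = 21]
  126 = 6·21 + 0   → remainder 0, stop. gcd = 21 (last nonzero row D).
So gcd(273, 399) = 21, with Bézout identity −2·399 + 3·273 = 21. Containment (⊇): the Bézout identity exhibits 21 as an element of (273, 399), giving (21) ⊆ (273, 399). Containment (⊆): since 21 | 273 and 21 | 399 (273 = 21·13, 399 = 21·19), every Z-linear combination of 273 and 399 is divisible by 21, so (273, 399) ⊆ (21). Therefore (273, 399) = (21), d = 21.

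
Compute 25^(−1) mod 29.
Apply the extended Euclidean algorithm to (29, 25), tracking rows (r, s, t) with s·29 + t·25 = r. Each division r_prev = q·r_cur + r_new produces the new row as (previous row) − q·(current row):
  row A: (29, 1, 0)   [1·29 + 0·25 = 29]
  row B: (25, 0, 1)   [0·29 + 1·25 = 25]
  29 = 1·25 + 4   → row C = row A − 1·row B = (4, 1, −1)   [check: 1·29 − 1·25 = 4]
  25 = 6·4 + 1   → row D = row B − 6·row C = (1, −6, 7)   [check: −6·29 + 7·25 = 1]
  4 = 4·1 + 0   → remainder 0, stop. gcd = 1 (last nonzero row D).
The gcd is 1, so 25 is invertible mod 29. The last nonzero row gives −6·29 + 7·25 = 1, so t = 7. So 25^(−1) ≡ 7 (mod 29). Verify: 25 · 7 = 175 ≡ 1 (mod 29). ✓

Final answer: 25^(−1) ≡ 7 (mod 29)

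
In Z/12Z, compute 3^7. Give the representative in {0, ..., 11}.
3

Use repeated squaring. Binary(7) = 111. Walk through the bits of the exponent 7 left-to-right: at each bit after the leading one, square the running value, then multiply by 3 if the bit is 1 (always reducing mod 12):
  bit 1 = 1 (leading): start with 3.
  bit 2 = 1: square 3^2 = 9; bit is 1, so multiply 9·3 = 27 ≡ 3 (mod 12).
  bit 3 = 1: square 3^2 = 9; bit is 1, so multiply 9·3 = 27 ≡ 3 (mod 12).
Final value: 3^7 ≡ 3 (mod 12).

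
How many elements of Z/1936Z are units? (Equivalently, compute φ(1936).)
An element a ∈ Z/1936Z is a unit iff gcd(a, 1936) = 1, so the number of units is φ(1936). φ is multiplicative, with φ(p^e) = p^e − p^(e−1). Factorise 1936 = 2^4 · 11^2. Then
  φ(1936) = (2^4 − 2^3) · (11^2 − 11^1) = 8 · 110 = 880.

Final answer: Z/1936Z has φ(1936) = 880 units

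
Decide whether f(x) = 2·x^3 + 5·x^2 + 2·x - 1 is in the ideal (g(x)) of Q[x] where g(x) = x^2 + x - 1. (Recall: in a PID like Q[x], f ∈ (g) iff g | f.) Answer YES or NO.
In Q[x] the ideal (g) consists of all multiples of g, so f ∈ (g) iff g | f, i.e. iff the remainder of f on division by g is 0. Divide f by g (g is monic, so eliminate the leading term of the running remainder at each step):
  leading term 2·x^3: subtract (2·x)·g(x) = 2·x^3 + 2·x^2 - 2·x, leaving 3·x^2 + 4·x - 1
  leading term 3·x^2: subtract (3)·g(x) = 3·x^2 + 3·x - 3, leaving x + 2
The remainder r(x) = x + 2 ≠ 0 (and deg r < deg g), so g ∤ f, i.e. f ∉ (g).

Final answer: NO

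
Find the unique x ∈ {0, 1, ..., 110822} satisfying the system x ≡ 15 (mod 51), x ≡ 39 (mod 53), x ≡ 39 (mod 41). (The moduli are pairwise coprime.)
x ≡ 91305 (mod 110823); the representative in [0, 110823) is 91305

The moduli 51, 53, 41 are pairwise coprime, so by the CRT there is a unique solution mod 51·53·41 = 110823.
Solve by successive substitution. Start with x ≡ 15 (mod 51).
  Combine with x ≡ 39 (mod 53): write x = 15 + 51·t and require 15 + 51·t ≡ 39 (mod 53), i.e. 51·t ≡ 39 − 15 ≡ 24 (mod 53). Since 51^(−1) ≡ 26 (mod 53), t ≡ 26·24 ≡ 41 (mod 53). So x ≡ 15 + 51·41 = 2106 (mod 2703).
  Combine with x ≡ 39 (mod 41): write x = 2106 + 2703·t and require 2106 + 2703·t ≡ 39 (mod 41), i.e. 2703·t ≡ 39 − 2106 ≡ 24 (mod 41). Since 2703^(−1) ≡ 27 (mod 41) (2703 ≡ 38 (mod 41)), t ≡ 27·24 ≡ 33 (mod 41). So x ≡ 2106 + 2703·33 = 91305 (mod 110823).
Unique solution in [0, 110823): x = 91305.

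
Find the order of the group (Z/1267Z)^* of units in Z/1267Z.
(Z/1267Z)^* consists of the classes a with gcd(a, 1267) = 1, so its order is φ(1267). φ is multiplicative, with φ(p^e) = p^e − p^(e−1). Factorise 1267 = 7 · 181. Then
  φ(1267) = (7 − 1) · (181 − 1) = 6 · 180 = 1080.
Thus |(Z/1267Z)^*| = 1080.

Final answer: |(Z/1267Z)^*| = 1080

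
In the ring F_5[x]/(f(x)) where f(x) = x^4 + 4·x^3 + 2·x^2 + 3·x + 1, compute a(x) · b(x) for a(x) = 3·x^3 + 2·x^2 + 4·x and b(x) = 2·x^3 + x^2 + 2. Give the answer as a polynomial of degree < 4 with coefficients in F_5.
a · b ≡ 2·x^3 + 2·x^2 + 2·x + 4 (mod f(x))

Multiply as integer polynomials: a · b = 6·x^6 + 7·x^5 + 10·x^4 + 10·x^3 + 4·x^2 + 8·x. Reducing coefficients mod 5: a · b ≡ x^6 + 2·x^5 + 4·x^2 + 3·x. Now divide by f(x) = x^4 + 4·x^3 + 2·x^2 + 3·x + 1 in F_5[x], eliminating the leading term at each step:
  leading term x^6: subtract (x^2)·f(x) = x^6 + 4·x^5 + 2·x^4 + 3·x^3 + x^2, leaving 3·x^5 + 3·x^4 + 2·x^3 + 3·x^2 + 3·x (coefficients mod 5)
  leading term 3·x^5: subtract (3·x)·f(x) = 3·x^5 + 2·x^4 + x^3 + 4·x^2 + 3·x, leaving x^4 + x^3 + 4·x^2 (coefficients mod 5)
  leading term x^4: subtract (1)·f(x) = x^4 + 4·x^3 + 2·x^2 + 3·x + 1, leaving 2·x^3 + 2·x^2 + 2·x + 4 (coefficients mod 5)
The degree is now < 4, so this is the remainder. Hence a · b ≡ 2·x^3 + 2·x^2 + 2·x + 4 in F_5[x]/(f).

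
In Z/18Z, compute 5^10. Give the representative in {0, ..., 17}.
13

Use repeated squaring. Binary(10) = 1010. Walk through the bits of the exponent 10 left-to-right: at each bit after the leading one, square the running value, then multiply by 5 if the bit is 1 (always reducing mod 18):
  bit 1 = 1 (leading): start with 5.
  bit 2 = 0: square 5^2 = 25 ≡ 7 (mod 18).
  bit 3 = 1: square 7^2 = 49 ≡ 13; bit is 1, so multiply 13·5 = 65 ≡ 11 (mod 18).
  bit 4 = 0: square 11^2 = 121 ≡ 13 (mod 18).
Final value: 5^10 ≡ 13 (mod 18).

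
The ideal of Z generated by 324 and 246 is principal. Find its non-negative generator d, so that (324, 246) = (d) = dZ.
In the PID Z, (a, b) is generated by gcd(a, b). Compute gcd(324, 246) with the extended Euclidean algorithm, tracking rows (r, s, t) with s·324 + t·246 = r:
  row A: (324, 1, 0)   [1·324 + 0·246 = 324]
  row B: (246, 0, 1)   [0·324 + 1·246 = 246]
  324 = 1·246 + 78   → row C = row A − 1·row B = (78, 1, −1)   [check: 1·324 − 1·246 = 78]
  246 = 3·78 + 12   → row D = row B − 3·row C = (12, −3, 4)   [check: −3·324 + 4·246 = 12]
  78 = 6·12 + 6   → row E = row C − 6·row D = (6, 19, −25)   [check: 19·324 − 25·246 = 6]
  12 = 2·6 + 0   → remainder 0, stop. gcd = 6 (last nonzero row E).
So gcd(324, 246) = 6, with Bézout identity 19·324 − 25·246 = 6. Containment (⊇): the Bézout identity exhibits 6 as an element of (324, 246), giving (6) ⊆ (324, 246). Containment (⊆): since 6 | 324 and 6 | 246 (324 = 6·54, 246 = 6·41), every Z-linear combination of 324 and 246 is divisible by 6, so (324, 246) ⊆ (6). Therefore (324, 246) = (6), d = 6.

Final answer: (324, 246) = (6); d = 6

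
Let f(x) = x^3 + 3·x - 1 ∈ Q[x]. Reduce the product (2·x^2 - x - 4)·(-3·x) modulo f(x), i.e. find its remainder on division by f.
a · b ≡ 3·x^2 + 30·x - 6 (mod f(x))

First multiply in Q[x] without reducing: a · b = -6·x^3 + 3·x^2 + 12·x. Now divide by f(x) = x^3 + 3·x - 1, eliminating the leading term at each step:
  leading term -6·x^3: subtract (-6)·f(x) = -6·x^3 - 18·x + 6, leaving 3·x^2 + 30·x - 6
The degree is now < 3, so this is the remainder. Hence a · b ≡ 3·x^2 + 30·x - 6 in Q[x]/(f).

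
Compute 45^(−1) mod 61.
45^(−1) ≡ 19 (mod 61)

Apply the extended Euclidean algorithm to (61, 45), tracking rows (r, s, t) with s·61 + t·45 = r. Each division r_prev = q·r_cur + r_new produces the new row as (previous row) − q·(current row):
  row A: (61, 1, 0)   [1·61 + 0·45 = 61]
  row B: (45, 0, 1)   [0·61 + 1·45 = 45]
  61 = 1·45 + 16   → row C = row A − 1·row B = (16, 1, −1)   [check: 1·61 − 1·45 = 16]
  45 = 2·16 + 13   → row D = row B − 2·row C = (13, −2, 3)   [check: −2·61 + 3·45 = 13]
  16 = 1·13 + 3   → row E = row C − 1·row D = (3, 3, −4)   [check: 3·61 − 4·45 = 3]
  13 = 4·3 + 1   → row F = row D − 4·row E = (1, −14, 19)   [check: −14·61 + 19·45 = 1]
  3 = 3·1 + 0   → remainder 0, stop. gcd = 1 (last nonzero row F).
The gcd is 1, so 45 is invertible mod 61. The last nonzero row gives −14·61 + 19·45 = 1, so t = 19. So 45^(−1) ≡ 19 (mod 61). Verify: 45 · 19 = 855 ≡ 1 (mod 61). ✓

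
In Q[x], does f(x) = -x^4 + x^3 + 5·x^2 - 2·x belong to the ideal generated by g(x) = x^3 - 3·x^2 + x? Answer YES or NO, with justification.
YES

In Q[x] the ideal (g) consists of all multiples of g, so f ∈ (g) iff g | f, i.e. iff the remainder of f on division by g is 0. Divide f by g (g is monic, so eliminate the leading term of the running remainder at each step):
  leading term -x^4: subtract (-x)·g(x) = -x^4 + 3·x^3 - x^2, leaving -2·x^3 + 6·x^2 - 2·x
  leading term -2·x^3: subtract (-2)·g(x) = -2·x^3 + 6·x^2 - 2·x, leaving 0
The remainder is 0, so f(x) = g(x) · h(x) with h(x) = -x - 2. Hence g | f, i.e. f ∈ (g).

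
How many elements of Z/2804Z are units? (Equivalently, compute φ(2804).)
Z/2804Z has φ(2804) = 1400 units

An element a ∈ Z/2804Z is a unit iff gcd(a, 2804) = 1, so the number of units is φ(2804). φ is multiplicative, with φ(p^e) = p^e − p^(e−1). Factorise 2804 = 2^2 · 701. Then
  φ(2804) = (2^2 − 2^1) · (701 − 1) = 2 · 700 = 1400.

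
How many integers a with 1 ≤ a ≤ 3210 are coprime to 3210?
848

The number of a ∈ {1, ..., 3210} with gcd(a, 3210) = 1 is by definition Euler's totient φ(3210). φ is multiplicative, with φ(p^e) = p^e − p^(e−1). Factorise 3210 = 2 · 3 · 5 · 107. Then
  φ(3210) = (2 − 1) · (3 − 1) · (5 − 1) · (107 − 1) = 1 · 2 · 4 · 106 = 848.
So there are 848 such integers.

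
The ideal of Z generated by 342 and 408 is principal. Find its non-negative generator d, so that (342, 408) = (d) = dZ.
In the PID Z, (a, b) is generated by gcd(a, b). Compute gcd(408, 342) with the extended Euclidean algorithm, tracking rows (r, s, t) with s·408 + t·342 = r:
  row A: (408, 1, 0)   [1·408 + 0·342 = 408]
  row B: (342, 0, 1)   [0·408 + 1·342 = 342]
  408 = 1·342 + 66   → row C = row A − 1·row B = (66, 1, −1)   [check: 1·408 − 1·342 = 66]
  342 = 5·66 + 12   → row D = row B − 5·row C = (12, −5, 6)   [check: −5·408 + 6·342 = 12]
  66 = 5·12 + 6   → row E = row C − 5·row D = (6, 26, −31)   [check: 26·408 − 31·342 = 6]
  12 = 2·6 + 0   → remainder 0, stop. gcd = 6 (last nonzero row E).
So gcd(342, 408) = 6, with Bézout identity 26·408 − 31·342 = 6. Containment (⊇): the Bézout identity exhibits 6 as an element of (342, 408), giving (6) ⊆ (342, 408). Containment (⊆): since 6 | 342 and 6 | 408 (342 = 6·57, 408 = 6·68), every Z-linear combination of 342 and 408 is divisible by 6, so (342, 408) ⊆ (6). Therefore (342, 408) = (6), d = 6.

Final answer: (342, 408) = (6); d = 6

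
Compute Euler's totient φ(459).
φ(459) = 288

φ is multiplicative, with φ(p^e) = p^e − p^(e−1). Factorise 459 = 3^3 · 17. Then
  φ(459) = (3^3 − 3^2) · (17 − 1) = 18 · 16 = 288.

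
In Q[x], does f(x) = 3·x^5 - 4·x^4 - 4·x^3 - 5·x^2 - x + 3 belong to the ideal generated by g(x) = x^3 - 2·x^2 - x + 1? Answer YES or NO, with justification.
YES

In Q[x] the ideal (g) consists of all multiples of g, so f ∈ (g) iff g | f, i.e. iff the remainder of f on division by g is 0. Divide f by g (g is monic, so eliminate the leading term of the running remainder at each step):
  leading term 3·x^5: subtract (3·x^2)·g(x) = 3·x^5 - 6·x^4 - 3·x^3 + 3·x^2, leaving 2·x^4 - x^3 - 8·x^2 - x + 3
  leading term 2·x^4: subtract (2·x)·g(x) = 2·x^4 - 4·x^3 - 2·x^2 + 2·x, leaving 3·x^3 - 6·x^2 - 3·x + 3
  leading term 3·x^3: subtract (3)·g(x) = 3·x^3 - 6·x^2 - 3·x + 3, leaving 0
The remainder is 0, so f(x) = g(x) · h(x) with h(x) = 3·x^2 + 2·x + 3. Hence g | f, i.e. f ∈ (g).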